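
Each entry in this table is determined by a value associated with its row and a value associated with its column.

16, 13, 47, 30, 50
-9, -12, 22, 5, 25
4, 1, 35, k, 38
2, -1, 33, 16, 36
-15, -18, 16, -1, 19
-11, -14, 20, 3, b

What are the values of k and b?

k = 18, b = 23

The difference between any two rows is the same in every column — this is an addition table with the headers hidden.
Row 3 minus row 1 is 4 − 16 = -12, so its entry in column 4 is 30 + (-12) = 18.
Row 6 minus row 1 is -11 − 16 = -27, so its entry in column 5 is 50 + (-27) = 23.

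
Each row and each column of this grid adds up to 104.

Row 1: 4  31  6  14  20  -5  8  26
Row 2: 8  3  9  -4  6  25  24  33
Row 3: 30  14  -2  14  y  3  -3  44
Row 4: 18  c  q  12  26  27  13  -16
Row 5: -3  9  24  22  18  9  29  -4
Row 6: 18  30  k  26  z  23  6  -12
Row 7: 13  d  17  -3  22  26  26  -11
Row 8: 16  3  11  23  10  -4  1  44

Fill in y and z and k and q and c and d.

The known cells in row 3 total 100, leaving 104 − 100 = 4 for the blank.
The known cells in row 7 total 90, leaving 104 − 90 = 14 for the blank.
The known cells in column 2 total 104, leaving 104 − 104 = 0 for the blank.
The known cells in column 5 total 106, leaving 104 − 106 = -2 for the blank.
The known cells in row 4 total 80, leaving 104 − 80 = 24 for the blank.
The known cells in row 6 total 89, leaving 104 − 89 = 15 for the blank.

y = 4, z = -2, k = 15, q = 24, c = 0, d = 14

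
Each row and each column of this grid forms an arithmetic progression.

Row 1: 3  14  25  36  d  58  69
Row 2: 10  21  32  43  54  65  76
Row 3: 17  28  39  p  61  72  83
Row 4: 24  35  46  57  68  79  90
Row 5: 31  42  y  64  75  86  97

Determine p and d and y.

p = 50, d = 47, y = 53

Along each row the entries change by 11 per step; down each column they change by 7.
Row 3: from 17 at column 1, stepping by 11 to column 4 gives 50.
Row 1: from 3 at column 1, stepping by 11 to column 5 gives 47.
Row 5: from 31 at column 1, stepping by 11 to column 3 gives 53.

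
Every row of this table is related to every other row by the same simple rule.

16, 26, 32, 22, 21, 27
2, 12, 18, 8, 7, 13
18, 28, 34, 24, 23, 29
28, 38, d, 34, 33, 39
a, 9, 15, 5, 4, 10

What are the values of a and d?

a = -1, d = 44

The difference between any two rows is the same in every column — this is an addition table with the headers hidden.
Row 5 minus row 1 is 9 − 26 = -17, so its entry in column 1 is 16 + (-17) = -1.
Row 4 minus row 1 is 38 − 26 = 12, so its entry in column 3 is 32 + 12 = 44.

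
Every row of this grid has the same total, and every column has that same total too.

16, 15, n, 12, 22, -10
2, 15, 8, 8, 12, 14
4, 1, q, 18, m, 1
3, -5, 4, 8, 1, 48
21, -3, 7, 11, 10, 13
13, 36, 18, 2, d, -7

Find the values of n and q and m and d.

n = 4, q = 18, m = 17, d = -3

Rows 2 and 4 both sum to 59, so that's the common total.
The known cells in row 1 total 55, leaving 59 − 55 = 4 for the blank.
The known cells in row 6 total 62, leaving 59 − 62 = -3 for the blank.
The known cells in column 5 total 42, leaving 59 − 42 = 17 for the blank.
The known cells in row 3 total 41, leaving 59 − 41 = 18 for the blank.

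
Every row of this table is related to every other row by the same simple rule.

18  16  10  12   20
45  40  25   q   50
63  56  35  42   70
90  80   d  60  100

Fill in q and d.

q = 30, d = 50

Each row is a constant multiple of every other row — this is a multiplication table with the headers hidden.
Row 2 is 50/20 = 5/2 times row 1, so its entry in column 4 is 12 × 5/2 = 30.
Row 4 is 100/20 = 5/1 times row 1, so its entry in column 3 is 10 × 5/1 = 50.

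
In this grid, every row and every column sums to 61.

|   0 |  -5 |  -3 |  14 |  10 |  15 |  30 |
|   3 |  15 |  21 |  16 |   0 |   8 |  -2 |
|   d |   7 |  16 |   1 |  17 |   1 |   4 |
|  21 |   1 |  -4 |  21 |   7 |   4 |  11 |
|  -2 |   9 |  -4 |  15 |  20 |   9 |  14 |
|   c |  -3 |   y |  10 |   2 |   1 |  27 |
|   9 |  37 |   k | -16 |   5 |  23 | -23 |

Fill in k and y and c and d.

k = 26, y = 9, c = 15, d = 15

The known cells in row 3 total 46, leaving 61 − 46 = 15 for the blank.
The known cells in row 7 total 35, leaving 61 − 35 = 26 for the blank.
The known cells in column 1 total 46, leaving 61 − 46 = 15 for the blank.
The known cells in row 6 total 52, leaving 61 − 52 = 9 for the blank.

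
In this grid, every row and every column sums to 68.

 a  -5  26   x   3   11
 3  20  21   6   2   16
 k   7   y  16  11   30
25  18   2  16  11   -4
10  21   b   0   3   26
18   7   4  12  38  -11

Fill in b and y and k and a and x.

b = 8, y = 7, k = -3, a = 15, x = 18

Column 4: 6 + 16 + 16 + 0 + 12 = 50, so its missing entry is 68 − 50 = 18.
Row 1: -5 + 26 + 18 + 3 + 11 = 53, so its missing entry is 68 − 53 = 15.
Column 1: 15 + 3 + 25 + 10 + 18 = 71, so its missing entry is 68 − 71 = -3.
Row 5: 10 + 21 + 0 + 3 + 26 = 60, so its missing entry is 68 − 60 = 8.
Row 3: -3 + 7 + 16 + 11 + 30 = 61, so its missing entry is 68 − 61 = 7.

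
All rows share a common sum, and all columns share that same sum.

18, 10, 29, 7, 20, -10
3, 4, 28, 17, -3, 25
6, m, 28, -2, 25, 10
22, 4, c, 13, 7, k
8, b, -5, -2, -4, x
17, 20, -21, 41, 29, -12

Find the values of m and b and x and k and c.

Rows 1 and 2 both sum to 74, so that's the common total.
Row 3 has 6 + 28 − 2 + 25 + 10 = 67; the blank must be 74 − 67 = 7.
Column 3 has 29 + 28 + 28 − 5 − 21 = 59; the blank must be 74 − 59 = 15.
Column 2 has 10 + 4 + 7 + 4 + 20 = 45; the blank must be 74 − 45 = 29.
Row 5 has 8 + 29 − 5 − 2 − 4 = 26; the blank must be 74 − 26 = 48.
Row 4 has 22 + 4 + 15 + 13 + 7 = 61; the blank must be 74 − 61 = 13.

m = 7, b = 29, x = 48, k = 13, c = 15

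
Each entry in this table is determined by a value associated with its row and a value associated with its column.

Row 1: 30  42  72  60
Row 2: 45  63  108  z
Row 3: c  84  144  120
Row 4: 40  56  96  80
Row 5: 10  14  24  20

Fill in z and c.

Each row is a constant multiple of every other row — this is a multiplication table with the headers hidden.
Row 2 is 108/72 = 3/2 times row 1, so its entry in column 4 is 60 × 3/2 = 90.
Row 3 is 144/72 = 2/1 times row 1, so its entry in column 1 is 30 × 2/1 = 60.

z = 90, c = 60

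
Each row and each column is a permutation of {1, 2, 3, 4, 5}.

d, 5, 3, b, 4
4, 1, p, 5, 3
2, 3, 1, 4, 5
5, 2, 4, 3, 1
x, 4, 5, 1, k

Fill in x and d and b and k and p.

Cell (5,5): column 5 already has {1, 3, 4, 5} → 2.
For row 2, column 3: row 2 already has {1, 3, 4, 5}; that leaves 2.
At (row 5, col 1): row 5 already has {1, 2, 4, 5}, so the value is 3.
Cell (1,1): column 1 already has {2, 3, 4, 5} → 1.
At (row 1, col 4): row 1 already has {1, 3, 4, 5}, so the value is 2.

x = 3, d = 1, b = 2, k = 2, p = 2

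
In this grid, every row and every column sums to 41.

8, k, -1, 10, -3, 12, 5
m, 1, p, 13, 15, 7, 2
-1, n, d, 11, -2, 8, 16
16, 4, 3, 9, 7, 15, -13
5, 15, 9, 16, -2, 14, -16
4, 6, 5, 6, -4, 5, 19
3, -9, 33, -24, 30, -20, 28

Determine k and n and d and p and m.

The known cells in row 1 total 31, leaving 41 − 31 = 10 for the blank.
The known cells in column 2 total 27, leaving 41 − 27 = 14 for the blank.
The known cells in row 3 total 46, leaving 41 − 46 = -5 for the blank.
The known cells in column 3 total 44, leaving 41 − 44 = -3 for the blank.
The known cells in row 2 total 35, leaving 41 − 35 = 6 for the blank.

k = 10, n = 14, d = -5, p = -3, m = 6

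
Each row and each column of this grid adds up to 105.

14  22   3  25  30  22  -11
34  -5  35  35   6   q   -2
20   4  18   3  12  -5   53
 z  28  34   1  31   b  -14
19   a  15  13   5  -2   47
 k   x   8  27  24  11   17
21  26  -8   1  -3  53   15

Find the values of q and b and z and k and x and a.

q = 2, b = 24, z = 1, k = -4, x = 22, a = 8

Row 2: 34 − 5 + 35 + 35 + 6 − 2 = 103, so its missing entry is 105 − 103 = 2.
Row 5: 19 + 15 + 13 + 5 − 2 + 47 = 97, so its missing entry is 105 − 97 = 8.
Column 2: 22 − 5 + 4 + 28 + 8 + 26 = 83, so its missing entry is 105 − 83 = 22.
Row 6: 22 + 8 + 27 + 24 + 11 + 17 = 109, so its missing entry is 105 − 109 = -4.
Column 1: 14 + 34 + 20 + 19 − 4 + 21 = 104, so its missing entry is 105 − 104 = 1.
Row 4: 1 + 28 + 34 + 1 + 31 − 14 = 81, so its missing entry is 105 − 81 = 24.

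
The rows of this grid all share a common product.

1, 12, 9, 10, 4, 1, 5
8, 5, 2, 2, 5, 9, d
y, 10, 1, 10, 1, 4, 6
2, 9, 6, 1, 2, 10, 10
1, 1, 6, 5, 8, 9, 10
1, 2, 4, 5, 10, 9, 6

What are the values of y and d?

Rows 4 and 5 each multiply to 21600, so every row has product 21600.
Row 3: 10×1×10×1×4×6 = 2400, so the missing entry is 21600 ÷ 2400 = 9.
Row 2: 8×5×2×2×5×9 = 7200, so the missing entry is 21600 ÷ 7200 = 3.

y = 9, d = 3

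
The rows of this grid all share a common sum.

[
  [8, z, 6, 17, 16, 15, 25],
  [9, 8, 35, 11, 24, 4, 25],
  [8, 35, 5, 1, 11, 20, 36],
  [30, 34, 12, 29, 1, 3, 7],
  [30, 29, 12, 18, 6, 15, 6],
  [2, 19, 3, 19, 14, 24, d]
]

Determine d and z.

Rows 3 and 4 both add up to 116, so every row sums to 116.
Row 6: 2 + 19 + 3 + 19 + 14 + 24 = 81, so the missing entry is 116 − 81 = 35.
Row 1: 8 + 6 + 17 + 16 + 15 + 25 = 87, so the missing entry is 116 − 87 = 29.

d = 35, z = 29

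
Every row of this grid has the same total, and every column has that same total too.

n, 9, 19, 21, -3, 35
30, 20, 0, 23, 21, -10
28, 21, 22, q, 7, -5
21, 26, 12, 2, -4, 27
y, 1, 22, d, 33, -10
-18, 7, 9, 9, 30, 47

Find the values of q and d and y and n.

Rows 2 and 4 both sum to 84, so that's the common total.
The known cells in row 3 total 73, leaving 84 − 73 = 11 for the blank.
The known cells in row 1 total 81, leaving 84 − 81 = 3 for the blank.
The known cells in column 1 total 64, leaving 84 − 64 = 20 for the blank.
The known cells in row 5 total 66, leaving 84 − 66 = 18 for the blank.

q = 11, d = 18, y = 20, n = 3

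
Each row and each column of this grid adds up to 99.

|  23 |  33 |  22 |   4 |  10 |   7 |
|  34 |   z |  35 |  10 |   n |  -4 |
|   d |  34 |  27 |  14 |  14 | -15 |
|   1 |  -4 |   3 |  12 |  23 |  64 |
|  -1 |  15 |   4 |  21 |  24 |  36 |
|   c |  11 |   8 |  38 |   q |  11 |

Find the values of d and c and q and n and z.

The known cells in column 2 total 89, leaving 99 − 89 = 10 for the blank.
The known cells in row 3 total 74, leaving 99 − 74 = 25 for the blank.
The known cells in row 2 total 85, leaving 99 − 85 = 14 for the blank.
The known cells in column 5 total 85, leaving 99 − 85 = 14 for the blank.
The known cells in row 6 total 82, leaving 99 − 82 = 17 for the blank.

d = 25, c = 17, q = 14, n = 14, z = 10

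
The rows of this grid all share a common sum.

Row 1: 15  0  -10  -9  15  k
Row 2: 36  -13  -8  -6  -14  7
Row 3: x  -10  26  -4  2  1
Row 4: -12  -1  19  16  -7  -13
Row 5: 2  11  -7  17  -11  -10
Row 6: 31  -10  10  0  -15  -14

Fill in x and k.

x = -13, k = -9

The complete rows each total 2.
Row 3 is missing 2 − 15 = -13 (since -10 + 26 − 4 + 2 + 1 = 15).
Row 1 is missing 2 − 11 = -9 (since 15 + 0 − 10 − 9 + 15 = 11).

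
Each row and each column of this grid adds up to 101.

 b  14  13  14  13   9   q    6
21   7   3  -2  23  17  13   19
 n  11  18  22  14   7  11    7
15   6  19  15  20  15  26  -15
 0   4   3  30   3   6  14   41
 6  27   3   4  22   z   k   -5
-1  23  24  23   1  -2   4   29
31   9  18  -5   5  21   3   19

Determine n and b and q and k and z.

n = 11, b = 18, q = 14, k = 16, z = 28

The known cells in column 6 total 73, leaving 101 − 73 = 28 for the blank.
The known cells in row 3 total 90, leaving 101 − 90 = 11 for the blank.
The known cells in column 1 total 83, leaving 101 − 83 = 18 for the blank.
The known cells in row 1 total 87, leaving 101 − 87 = 14 for the blank.
The known cells in row 6 total 85, leaving 101 − 85 = 16 for the blank.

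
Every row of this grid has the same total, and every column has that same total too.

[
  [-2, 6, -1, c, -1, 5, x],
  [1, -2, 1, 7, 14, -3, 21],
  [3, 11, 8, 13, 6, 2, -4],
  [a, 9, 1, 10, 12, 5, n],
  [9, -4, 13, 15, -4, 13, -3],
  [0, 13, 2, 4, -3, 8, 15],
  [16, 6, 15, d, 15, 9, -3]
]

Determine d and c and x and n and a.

Rows 2 and 3 both sum to 39, so that's the common total.
The known cells in column 1 total 27, leaving 39 − 27 = 12 for the blank.
The known cells in row 4 total 49, leaving 39 − 49 = -10 for the blank.
The known cells in column 7 total 16, leaving 39 − 16 = 23 for the blank.
The known cells in row 1 total 30, leaving 39 − 30 = 9 for the blank.
The known cells in row 7 total 58, leaving 39 − 58 = -19 for the blank.

d = -19, c = 9, x = 23, n = -10, a = 12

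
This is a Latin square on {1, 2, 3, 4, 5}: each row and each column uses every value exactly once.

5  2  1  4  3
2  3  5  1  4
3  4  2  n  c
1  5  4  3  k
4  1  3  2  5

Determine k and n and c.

Cell (3,4): column 4 already has {1, 2, 3, 4} → 5.
Cell (3,5): row 3 already has {2, 3, 4, 5} → 1.
For row 4, column 5: row 4 already has {1, 3, 4, 5}; that leaves 2.

k = 2, n = 5, c = 1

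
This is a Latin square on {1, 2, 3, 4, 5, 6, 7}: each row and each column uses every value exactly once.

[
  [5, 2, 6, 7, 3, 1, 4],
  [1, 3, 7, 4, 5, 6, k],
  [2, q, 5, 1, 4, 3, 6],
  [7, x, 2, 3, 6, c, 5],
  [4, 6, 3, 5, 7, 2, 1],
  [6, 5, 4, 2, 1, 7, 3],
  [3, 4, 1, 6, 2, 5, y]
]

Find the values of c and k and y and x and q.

c = 4, k = 2, y = 7, x = 1, q = 7

At (row 3, col 2): row 3 already has {1, 2, 3, 4, 5, 6}, so the value is 7.
At (row 4, col 2): column 2 already has {2, 3, 4, 5, 6, 7}, so the value is 1.
At (row 7, col 7): row 7 already has {1, 2, 3, 4, 5, 6}, so the value is 7.
At (row 2, col 7): row 2 already has {1, 3, 4, 5, 6, 7}, so the value is 2.
Cell (4,6): row 4 already has {1, 2, 3, 5, 6, 7} → 4.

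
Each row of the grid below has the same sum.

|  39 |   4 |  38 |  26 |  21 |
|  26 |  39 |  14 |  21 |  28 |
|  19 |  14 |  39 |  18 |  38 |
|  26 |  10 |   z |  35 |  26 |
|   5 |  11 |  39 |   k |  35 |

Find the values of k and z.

Rows 2 and 3 both add up to 128, so every row sums to 128.
Row 5: 5 + 11 + 39 + 35 = 90, so the missing entry is 128 − 90 = 38.
Row 4: 26 + 10 + 35 + 26 = 97, so the missing entry is 128 − 97 = 31.

k = 38, z = 31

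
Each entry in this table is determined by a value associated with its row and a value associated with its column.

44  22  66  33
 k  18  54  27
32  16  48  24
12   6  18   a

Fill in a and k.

Each row is a constant multiple of every other row — this is a multiplication table with the headers hidden.
Row 4 is 18/66 = 3/11 times row 1, so its entry in column 4 is 33 × 3/11 = 9.
Row 2 is 54/66 = 9/11 times row 1, so its entry in column 1 is 44 × 9/11 = 36.

a = 9, k = 36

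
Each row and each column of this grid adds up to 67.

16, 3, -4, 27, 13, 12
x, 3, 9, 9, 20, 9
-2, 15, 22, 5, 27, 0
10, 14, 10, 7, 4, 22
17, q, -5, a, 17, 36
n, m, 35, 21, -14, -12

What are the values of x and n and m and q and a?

Column 4 has 27 + 9 + 5 + 7 + 21 = 69; the blank must be 67 − 69 = -2.
Row 2 has 3 + 9 + 9 + 20 + 9 = 50; the blank must be 67 − 50 = 17.
Column 1 has 16 + 17 − 2 + 10 + 17 = 58; the blank must be 67 − 58 = 9.
Row 6 has 9 + 35 + 21 − 14 − 12 = 39; the blank must be 67 − 39 = 28.
Row 5 has 17 − 5 − 2 + 17 + 36 = 63; the blank must be 67 − 63 = 4.

x = 17, n = 9, m = 28, q = 4, a = -2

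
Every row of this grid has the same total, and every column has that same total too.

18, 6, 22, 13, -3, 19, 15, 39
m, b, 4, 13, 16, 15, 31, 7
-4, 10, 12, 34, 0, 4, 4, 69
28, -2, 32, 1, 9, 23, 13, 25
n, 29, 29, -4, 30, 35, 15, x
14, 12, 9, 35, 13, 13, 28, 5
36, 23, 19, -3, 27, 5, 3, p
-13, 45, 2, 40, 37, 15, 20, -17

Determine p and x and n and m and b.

p = 19, x = -18, n = 13, m = 37, b = 6

Rows 1 and 3 both sum to 129, so that's the common total.
Column 2: 6 + 10 − 2 + 29 + 12 + 23 + 45 = 123, so its missing entry is 129 − 123 = 6.
Row 7: 36 + 23 + 19 − 3 + 27 + 5 + 3 = 110, so its missing entry is 129 − 110 = 19.
Row 2: 6 + 4 + 13 + 16 + 15 + 31 + 7 = 92, so its missing entry is 129 − 92 = 37.
Column 1: 18 + 37 − 4 + 28 + 14 + 36 − 13 = 116, so its missing entry is 129 − 116 = 13.
Row 5: 13 + 29 + 29 − 4 + 30 + 35 + 15 = 147, so its missing entry is 129 − 147 = -18.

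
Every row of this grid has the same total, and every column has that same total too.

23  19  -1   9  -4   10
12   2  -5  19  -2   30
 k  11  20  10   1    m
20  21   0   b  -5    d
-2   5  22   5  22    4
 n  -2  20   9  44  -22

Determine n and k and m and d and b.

n = 7, k = -4, m = 18, d = 16, b = 4

Rows 1 and 2 both sum to 56, so that's the common total.
Column 4 has 9 + 19 + 10 + 5 + 9 = 52; the blank must be 56 − 52 = 4.
Row 6 has -2 + 20 + 9 + 44 − 22 = 49; the blank must be 56 − 49 = 7.
Column 1 has 23 + 12 + 20 − 2 + 7 = 60; the blank must be 56 − 60 = -4.
Row 3 has -4 + 11 + 20 + 10 + 1 = 38; the blank must be 56 − 38 = 18.
Row 4 has 20 + 21 + 0 + 4 − 5 = 40; the blank must be 56 − 40 = 16.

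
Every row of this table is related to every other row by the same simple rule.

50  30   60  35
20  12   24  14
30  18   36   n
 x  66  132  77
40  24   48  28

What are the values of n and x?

n = 21, x = 110

Each row is a constant multiple of every other row — this is a multiplication table with the headers hidden.
Row 3 is 36/60 = 3/5 times row 1, so its entry in column 4 is 35 × 3/5 = 21.
Row 4 is 132/60 = 11/5 times row 1, so its entry in column 1 is 50 × 11/5 = 110.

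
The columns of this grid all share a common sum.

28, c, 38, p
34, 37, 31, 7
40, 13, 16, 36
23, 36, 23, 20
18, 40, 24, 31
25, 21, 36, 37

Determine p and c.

Columns 1 and 3 both add up to 168, so every column sums to 168.
Column 4: 7 + 36 + 20 + 31 + 37 = 131, so the missing entry is 168 − 131 = 37.
Column 2: 37 + 13 + 36 + 40 + 21 = 147, so the missing entry is 168 − 147 = 21.

p = 37, c = 21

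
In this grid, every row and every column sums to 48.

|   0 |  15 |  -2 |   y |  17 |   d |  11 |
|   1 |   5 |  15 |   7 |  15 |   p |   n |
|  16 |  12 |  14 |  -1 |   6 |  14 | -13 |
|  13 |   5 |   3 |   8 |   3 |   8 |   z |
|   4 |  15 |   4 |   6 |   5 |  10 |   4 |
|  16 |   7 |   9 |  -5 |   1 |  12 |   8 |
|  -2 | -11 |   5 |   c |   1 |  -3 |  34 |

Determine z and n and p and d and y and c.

The known cells in row 4 total 40, leaving 48 − 40 = 8 for the blank.
The known cells in column 7 total 52, leaving 48 − 52 = -4 for the blank.
The known cells in row 2 total 39, leaving 48 − 39 = 9 for the blank.
The known cells in column 6 total 50, leaving 48 − 50 = -2 for the blank.
The known cells in row 1 total 39, leaving 48 − 39 = 9 for the blank.
The known cells in row 7 total 24, leaving 48 − 24 = 24 for the blank.

z = 8, n = -4, p = 9, d = -2, y = 9, c = 24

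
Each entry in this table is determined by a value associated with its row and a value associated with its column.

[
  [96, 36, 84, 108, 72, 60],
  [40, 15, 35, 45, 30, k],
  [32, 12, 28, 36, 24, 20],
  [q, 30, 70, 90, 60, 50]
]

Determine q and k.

q = 80, k = 25

Each row is a constant multiple of every other row — this is a multiplication table with the headers hidden.
Row 4 is 60/72 = 5/6 times row 1, so its entry in column 1 is 96 × 5/6 = 80.
Row 2 is 30/72 = 5/12 times row 1, so its entry in column 6 is 60 × 5/12 = 25.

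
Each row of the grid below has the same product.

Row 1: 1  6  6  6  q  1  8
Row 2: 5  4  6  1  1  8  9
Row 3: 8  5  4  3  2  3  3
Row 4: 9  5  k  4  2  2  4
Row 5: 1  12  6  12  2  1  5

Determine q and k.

q = 5, k = 3

Rows 2 and 3 each multiply to 8640, so every row has product 8640.
Row 1: 1×6×6×6×1×8 = 1728, so the missing entry is 8640 ÷ 1728 = 5.
Row 4: 9×5×4×2×2×4 = 2880, so the missing entry is 8640 ÷ 2880 = 3.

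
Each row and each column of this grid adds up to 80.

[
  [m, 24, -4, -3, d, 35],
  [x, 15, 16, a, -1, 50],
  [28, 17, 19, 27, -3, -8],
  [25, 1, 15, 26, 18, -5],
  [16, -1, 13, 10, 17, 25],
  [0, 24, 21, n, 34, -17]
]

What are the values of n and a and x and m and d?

Column 5 has -1 − 3 + 18 + 17 + 34 = 65; the blank must be 80 − 65 = 15.
Row 1 has 24 − 4 − 3 + 15 + 35 = 67; the blank must be 80 − 67 = 13.
Column 1 has 13 + 28 + 25 + 16 + 0 = 82; the blank must be 80 − 82 = -2.
Row 6 has 0 + 24 + 21 + 34 − 17 = 62; the blank must be 80 − 62 = 18.
Row 2 has -2 + 15 + 16 − 1 + 50 = 78; the blank must be 80 − 78 = 2.

n = 18, a = 2, x = -2, m = 13, d = 15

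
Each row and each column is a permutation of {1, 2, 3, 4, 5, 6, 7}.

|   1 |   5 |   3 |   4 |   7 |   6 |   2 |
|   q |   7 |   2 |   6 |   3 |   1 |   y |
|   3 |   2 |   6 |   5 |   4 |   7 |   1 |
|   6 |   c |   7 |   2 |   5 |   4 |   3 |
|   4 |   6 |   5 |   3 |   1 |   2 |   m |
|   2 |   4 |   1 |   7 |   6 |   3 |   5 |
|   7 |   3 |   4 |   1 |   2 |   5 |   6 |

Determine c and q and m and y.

For row 4, column 2: row 4 already has {2, 3, 4, 5, 6, 7}; that leaves 1.
For row 2, column 1: column 1 already has {1, 2, 3, 4, 6, 7}; that leaves 5.
Cell (2,7): row 2 already has {1, 2, 3, 5, 6, 7} → 4.
At (row 5, col 7): row 5 already has {1, 2, 3, 4, 5, 6}, so the value is 7.

c = 1, q = 5, m = 7, y = 4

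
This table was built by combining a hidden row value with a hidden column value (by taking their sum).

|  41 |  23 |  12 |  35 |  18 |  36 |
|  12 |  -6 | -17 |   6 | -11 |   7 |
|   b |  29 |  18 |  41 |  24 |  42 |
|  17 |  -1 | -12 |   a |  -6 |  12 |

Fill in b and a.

b = 47, a = 11

The difference between any two rows is the same in every column — this is an addition table with the headers hidden.
Row 3 minus row 1 is 18 − 12 = 6, so its entry in column 1 is 41 + 6 = 47.
Row 4 minus row 1 is -12 − 12 = -24, so its entry in column 4 is 35 + (-24) = 11.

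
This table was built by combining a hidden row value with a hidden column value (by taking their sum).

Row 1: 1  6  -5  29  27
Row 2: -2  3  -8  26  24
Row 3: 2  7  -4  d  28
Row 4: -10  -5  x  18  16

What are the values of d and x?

d = 30, x = -16

The difference between any two rows is the same in every column — this is an addition table with the headers hidden.
Row 3 minus row 1 is 7 − 6 = 1, so its entry in column 4 is 29 + 1 = 30.
Row 4 minus row 1 is -5 − 6 = -11, so its entry in column 3 is -5 + (-11) = -16.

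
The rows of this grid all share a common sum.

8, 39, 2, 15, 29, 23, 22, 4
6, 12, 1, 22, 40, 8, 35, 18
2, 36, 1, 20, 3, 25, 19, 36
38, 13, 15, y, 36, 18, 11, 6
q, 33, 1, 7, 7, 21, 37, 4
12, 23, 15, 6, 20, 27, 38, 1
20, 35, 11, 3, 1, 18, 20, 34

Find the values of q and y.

q = 32, y = 5

Rows 1 and 2 both add up to 142, so every row sums to 142.
Row 5: 33 + 1 + 7 + 7 + 21 + 37 + 4 = 110, so the missing entry is 142 − 110 = 32.
Row 4: 38 + 13 + 15 + 36 + 18 + 11 + 6 = 137, so the missing entry is 142 − 137 = 5.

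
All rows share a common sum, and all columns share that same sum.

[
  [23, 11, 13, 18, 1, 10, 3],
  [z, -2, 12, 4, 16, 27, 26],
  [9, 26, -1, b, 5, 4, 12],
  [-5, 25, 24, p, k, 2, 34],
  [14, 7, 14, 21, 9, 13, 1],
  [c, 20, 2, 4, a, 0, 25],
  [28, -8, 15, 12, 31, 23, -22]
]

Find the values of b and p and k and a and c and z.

b = 24, p = -4, k = 3, a = 14, c = 14, z = -4

Rows 1 and 5 both sum to 79, so that's the common total.
Row 3: 9 + 26 − 1 + 5 + 4 + 12 = 55, so its missing entry is 79 − 55 = 24.
Column 4: 18 + 4 + 24 + 21 + 4 + 12 = 83, so its missing entry is 79 − 83 = -4.
Row 4: -5 + 25 + 24 − 4 + 2 + 34 = 76, so its missing entry is 79 − 76 = 3.
Column 5: 1 + 16 + 5 + 3 + 9 + 31 = 65, so its missing entry is 79 − 65 = 14.
Row 6: 20 + 2 + 4 + 14 + 0 + 25 = 65, so its missing entry is 79 − 65 = 14.
Row 2: -2 + 12 + 4 + 16 + 27 + 26 = 83, so its missing entry is 79 − 83 = -4.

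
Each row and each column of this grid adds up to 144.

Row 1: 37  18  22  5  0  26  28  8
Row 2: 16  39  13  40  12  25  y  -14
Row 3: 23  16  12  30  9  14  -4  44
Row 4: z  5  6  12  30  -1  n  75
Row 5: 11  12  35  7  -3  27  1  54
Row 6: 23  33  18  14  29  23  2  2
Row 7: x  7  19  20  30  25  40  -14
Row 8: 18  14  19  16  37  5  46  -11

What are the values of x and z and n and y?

The known cells in row 2 total 131, leaving 144 − 131 = 13 for the blank.
The known cells in column 7 total 126, leaving 144 − 126 = 18 for the blank.
The known cells in row 4 total 145, leaving 144 − 145 = -1 for the blank.
The known cells in row 7 total 127, leaving 144 − 127 = 17 for the blank.

x = 17, z = -1, n = 18, y = 13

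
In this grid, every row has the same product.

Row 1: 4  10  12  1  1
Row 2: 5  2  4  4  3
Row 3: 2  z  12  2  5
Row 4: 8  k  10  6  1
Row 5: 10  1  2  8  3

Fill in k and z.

Rows 1 and 5 each multiply to 480, so every row has product 480.
Row 4: 8×10×6×1 = 480, so the missing entry is 480 ÷ 480 = 1.
Row 3: 2×12×2×5 = 240, so the missing entry is 480 ÷ 240 = 2.

k = 1, z = 2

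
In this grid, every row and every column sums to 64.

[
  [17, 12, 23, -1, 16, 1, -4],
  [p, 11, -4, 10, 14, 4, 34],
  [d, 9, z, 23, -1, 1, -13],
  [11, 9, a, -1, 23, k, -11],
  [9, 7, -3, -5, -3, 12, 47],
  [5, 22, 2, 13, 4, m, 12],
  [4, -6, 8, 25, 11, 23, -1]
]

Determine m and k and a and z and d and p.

m = 6, k = 17, a = 16, z = 22, d = 23, p = -5

Row 6 has 5 + 22 + 2 + 13 + 4 + 12 = 58; the blank must be 64 − 58 = 6.
Row 2 has 11 − 4 + 10 + 14 + 4 + 34 = 69; the blank must be 64 − 69 = -5.
Column 1 has 17 − 5 + 11 + 9 + 5 + 4 = 41; the blank must be 64 − 41 = 23.
Row 3 has 23 + 9 + 23 − 1 + 1 − 13 = 42; the blank must be 64 − 42 = 22.
Column 3 has 23 − 4 + 22 − 3 + 2 + 8 = 48; the blank must be 64 − 48 = 16.
Row 4 has 11 + 9 + 16 − 1 + 23 − 11 = 47; the blank must be 64 − 47 = 17.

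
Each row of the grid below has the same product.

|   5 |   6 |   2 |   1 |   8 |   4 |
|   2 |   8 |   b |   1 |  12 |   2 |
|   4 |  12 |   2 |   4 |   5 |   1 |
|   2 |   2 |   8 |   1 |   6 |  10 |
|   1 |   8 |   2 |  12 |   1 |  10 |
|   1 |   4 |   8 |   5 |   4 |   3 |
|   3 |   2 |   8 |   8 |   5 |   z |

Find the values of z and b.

z = 1, b = 5

Rows 3 and 4 each multiply to 1920, so every row has product 1920.
Row 7: 3×2×8×8×5 = 1920, so the missing entry is 1920 ÷ 1920 = 1.
Row 2: 2×8×1×12×2 = 384, so the missing entry is 1920 ÷ 384 = 5.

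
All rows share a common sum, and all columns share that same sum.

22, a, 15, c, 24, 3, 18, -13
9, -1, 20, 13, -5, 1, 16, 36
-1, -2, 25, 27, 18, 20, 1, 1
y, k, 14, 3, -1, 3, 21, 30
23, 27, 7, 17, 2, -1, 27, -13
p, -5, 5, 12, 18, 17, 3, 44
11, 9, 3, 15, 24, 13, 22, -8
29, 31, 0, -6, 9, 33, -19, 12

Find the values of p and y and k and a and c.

p = -5, y = 1, k = 18, a = 12, c = 8

Rows 2 and 3 both sum to 89, so that's the common total.
Column 4: 13 + 27 + 3 + 17 + 12 + 15 − 6 = 81, so its missing entry is 89 − 81 = 8.
Row 1: 22 + 15 + 8 + 24 + 3 + 18 − 13 = 77, so its missing entry is 89 − 77 = 12.
Column 2: 12 − 1 − 2 + 27 − 5 + 9 + 31 = 71, so its missing entry is 89 − 71 = 18.
Row 4: 18 + 14 + 3 − 1 + 3 + 21 + 30 = 88, so its missing entry is 89 − 88 = 1.
Row 6: -5 + 5 + 12 + 18 + 17 + 3 + 44 = 94, so its missing entry is 89 − 94 = -5.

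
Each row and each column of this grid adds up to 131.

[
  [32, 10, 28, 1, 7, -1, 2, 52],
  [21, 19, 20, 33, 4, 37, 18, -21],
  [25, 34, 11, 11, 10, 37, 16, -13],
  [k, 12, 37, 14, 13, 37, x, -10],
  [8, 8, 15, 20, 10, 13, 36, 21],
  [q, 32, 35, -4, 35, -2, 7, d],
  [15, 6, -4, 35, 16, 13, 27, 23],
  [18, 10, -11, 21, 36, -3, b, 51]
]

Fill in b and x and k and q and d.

Column 8 has 52 − 21 − 13 − 10 + 21 + 23 + 51 = 103; the blank must be 131 − 103 = 28.
Row 8 has 18 + 10 − 11 + 21 + 36 − 3 + 51 = 122; the blank must be 131 − 122 = 9.
Row 6 has 32 + 35 − 4 + 35 − 2 + 7 + 28 = 131; the blank must be 131 − 131 = 0.
Column 1 has 32 + 21 + 25 + 8 + 0 + 15 + 18 = 119; the blank must be 131 − 119 = 12.
Row 4 has 12 + 12 + 37 + 14 + 13 + 37 − 10 = 115; the blank must be 131 − 115 = 16.

b = 9, x = 16, k = 12, q = 0, d = 28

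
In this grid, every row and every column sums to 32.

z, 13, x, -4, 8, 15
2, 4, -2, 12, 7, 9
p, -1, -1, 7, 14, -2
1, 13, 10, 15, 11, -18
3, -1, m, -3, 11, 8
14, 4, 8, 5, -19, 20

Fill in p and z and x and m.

p = 15, z = -3, x = 3, m = 14

The known cells in row 3 total 17, leaving 32 − 17 = 15 for the blank.
The known cells in row 5 total 18, leaving 32 − 18 = 14 for the blank.
The known cells in column 3 total 29, leaving 32 − 29 = 3 for the blank.
The known cells in row 1 total 35, leaving 32 − 35 = -3 for the blank.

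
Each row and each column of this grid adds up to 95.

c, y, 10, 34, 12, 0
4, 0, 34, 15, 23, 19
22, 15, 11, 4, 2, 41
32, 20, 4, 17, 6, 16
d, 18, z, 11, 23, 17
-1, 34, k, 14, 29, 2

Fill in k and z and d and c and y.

Column 2 has 0 + 15 + 20 + 18 + 34 = 87; the blank must be 95 − 87 = 8.
Row 1 has 8 + 10 + 34 + 12 + 0 = 64; the blank must be 95 − 64 = 31.
Column 1 has 31 + 4 + 22 + 32 − 1 = 88; the blank must be 95 − 88 = 7.
Row 5 has 7 + 18 + 11 + 23 + 17 = 76; the blank must be 95 − 76 = 19.
Row 6 has -1 + 34 + 14 + 29 + 2 = 78; the blank must be 95 − 78 = 17.

k = 17, z = 19, d = 7, c = 31, y = 8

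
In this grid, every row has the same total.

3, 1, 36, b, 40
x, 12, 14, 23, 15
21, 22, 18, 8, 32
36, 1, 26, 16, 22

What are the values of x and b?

x = 37, b = 21

Row 3 sums to 101 and so does row 4; that's the common total.
In row 2 the known cells total 64, leaving 101 − 64 = 37.
In row 1 the known cells total 80, leaving 101 − 80 = 21.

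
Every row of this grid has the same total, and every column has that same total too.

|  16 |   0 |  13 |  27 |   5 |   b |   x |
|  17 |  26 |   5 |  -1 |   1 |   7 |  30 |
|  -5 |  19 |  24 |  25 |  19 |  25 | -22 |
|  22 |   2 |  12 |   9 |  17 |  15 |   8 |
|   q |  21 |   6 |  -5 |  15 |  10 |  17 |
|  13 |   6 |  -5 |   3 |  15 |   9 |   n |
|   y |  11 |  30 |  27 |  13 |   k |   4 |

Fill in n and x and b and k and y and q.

Rows 2 and 3 both sum to 85, so that's the common total.
Row 5 has 21 + 6 − 5 + 15 + 10 + 17 = 64; the blank must be 85 − 64 = 21.
Row 6 has 13 + 6 − 5 + 3 + 15 + 9 = 41; the blank must be 85 − 41 = 44.
Column 7 has 30 − 22 + 8 + 17 + 44 + 4 = 81; the blank must be 85 − 81 = 4.
Row 1 has 16 + 0 + 13 + 27 + 5 + 4 = 65; the blank must be 85 − 65 = 20.
Column 6 has 20 + 7 + 25 + 15 + 10 + 9 = 86; the blank must be 85 − 86 = -1.
Row 7 has 11 + 30 + 27 + 13 − 1 + 4 = 84; the blank must be 85 − 84 = 1.

n = 44, x = 4, b = 20, k = -1, y = 1, q = 21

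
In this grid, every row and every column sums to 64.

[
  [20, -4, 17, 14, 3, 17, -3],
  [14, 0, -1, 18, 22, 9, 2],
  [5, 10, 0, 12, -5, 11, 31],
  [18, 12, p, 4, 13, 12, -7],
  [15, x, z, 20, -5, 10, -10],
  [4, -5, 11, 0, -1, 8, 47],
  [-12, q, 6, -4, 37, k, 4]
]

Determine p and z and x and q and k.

Column 6 has 17 + 9 + 11 + 12 + 10 + 8 = 67; the blank must be 64 − 67 = -3.
Row 7 has -12 + 6 − 4 + 37 − 3 + 4 = 28; the blank must be 64 − 28 = 36.
Row 4 has 18 + 12 + 4 + 13 + 12 − 7 = 52; the blank must be 64 − 52 = 12.
Column 3 has 17 − 1 + 0 + 12 + 11 + 6 = 45; the blank must be 64 − 45 = 19.
Row 5 has 15 + 19 + 20 − 5 + 10 − 10 = 49; the blank must be 64 − 49 = 15.

p = 12, z = 19, x = 15, q = 36, k = -3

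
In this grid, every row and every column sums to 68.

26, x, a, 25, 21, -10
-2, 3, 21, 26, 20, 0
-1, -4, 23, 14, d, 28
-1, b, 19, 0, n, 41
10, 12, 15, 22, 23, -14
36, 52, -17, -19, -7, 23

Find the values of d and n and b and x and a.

d = 8, n = 3, b = 6, x = -1, a = 7

Row 3: -1 − 4 + 23 + 14 + 28 = 60, so its missing entry is 68 − 60 = 8.
Column 5: 21 + 20 + 8 + 23 − 7 = 65, so its missing entry is 68 − 65 = 3.
Row 4: -1 + 19 + 0 + 3 + 41 = 62, so its missing entry is 68 − 62 = 6.
Column 2: 3 − 4 + 6 + 12 + 52 = 69, so its missing entry is 68 − 69 = -1.
Row 1: 26 − 1 + 25 + 21 − 10 = 61, so its missing entry is 68 − 61 = 7.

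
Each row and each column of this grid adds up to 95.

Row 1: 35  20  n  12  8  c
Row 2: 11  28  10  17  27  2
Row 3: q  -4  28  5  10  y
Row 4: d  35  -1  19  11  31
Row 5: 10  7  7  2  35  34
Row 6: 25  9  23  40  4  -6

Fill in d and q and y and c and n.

Row 4: 35 − 1 + 19 + 11 + 31 = 95, so its missing entry is 95 − 95 = 0.
Column 1: 35 + 11 + 0 + 10 + 25 = 81, so its missing entry is 95 − 81 = 14.
Column 3: 10 + 28 − 1 + 7 + 23 = 67, so its missing entry is 95 − 67 = 28.
Row 1: 35 + 20 + 28 + 12 + 8 = 103, so its missing entry is 95 − 103 = -8.
Row 3: 14 − 4 + 28 + 5 + 10 = 53, so its missing entry is 95 − 53 = 42.

d = 0, q = 14, y = 42, c = -8, n = 28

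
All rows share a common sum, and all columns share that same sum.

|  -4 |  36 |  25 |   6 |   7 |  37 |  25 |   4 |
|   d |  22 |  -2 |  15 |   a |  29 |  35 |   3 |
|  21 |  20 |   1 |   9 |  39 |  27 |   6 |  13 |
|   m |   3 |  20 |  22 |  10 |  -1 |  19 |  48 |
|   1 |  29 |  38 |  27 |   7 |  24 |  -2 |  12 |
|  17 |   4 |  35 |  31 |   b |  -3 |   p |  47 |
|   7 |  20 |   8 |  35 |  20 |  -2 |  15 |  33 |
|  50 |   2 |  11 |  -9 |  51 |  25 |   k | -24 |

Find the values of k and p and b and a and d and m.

Rows 1 and 3 both sum to 136, so that's the common total.
Row 4: 3 + 20 + 22 + 10 − 1 + 19 + 48 = 121, so its missing entry is 136 − 121 = 15.
Row 8: 50 + 2 + 11 − 9 + 51 + 25 − 24 = 106, so its missing entry is 136 − 106 = 30.
Column 7: 25 + 35 + 6 + 19 − 2 + 15 + 30 = 128, so its missing entry is 136 − 128 = 8.
Row 6: 17 + 4 + 35 + 31 − 3 + 8 + 47 = 139, so its missing entry is 136 − 139 = -3.
Column 5: 7 + 39 + 10 + 7 − 3 + 20 + 51 = 131, so its missing entry is 136 − 131 = 5.
Row 2: 22 − 2 + 15 + 5 + 29 + 35 + 3 = 107, so its missing entry is 136 − 107 = 29.

k = 30, p = 8, b = -3, a = 5, d = 29, m = 15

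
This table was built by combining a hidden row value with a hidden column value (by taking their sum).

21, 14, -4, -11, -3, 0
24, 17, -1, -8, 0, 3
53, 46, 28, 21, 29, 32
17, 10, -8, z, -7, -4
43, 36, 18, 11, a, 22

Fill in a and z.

a = 19, z = -15

The difference between any two rows is the same in every column — this is an addition table with the headers hidden.
Row 5 minus row 1 is 22 − 0 = 22, so its entry in column 5 is -3 + 22 = 19.
Row 4 minus row 1 is -4 − 0 = -4, so its entry in column 4 is -11 + (-4) = -15.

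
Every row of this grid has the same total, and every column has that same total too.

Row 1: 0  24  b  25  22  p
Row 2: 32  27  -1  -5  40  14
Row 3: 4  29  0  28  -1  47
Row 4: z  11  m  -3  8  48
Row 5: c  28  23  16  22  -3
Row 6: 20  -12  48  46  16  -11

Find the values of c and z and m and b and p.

Rows 2 and 3 both sum to 107, so that's the common total.
Row 5 has 28 + 23 + 16 + 22 − 3 = 86; the blank must be 107 − 86 = 21.
Column 1 has 0 + 32 + 4 + 21 + 20 = 77; the blank must be 107 − 77 = 30.
Column 6 has 14 + 47 + 48 − 3 − 11 = 95; the blank must be 107 − 95 = 12.
Row 1 has 0 + 24 + 25 + 22 + 12 = 83; the blank must be 107 − 83 = 24.
Row 4 has 30 + 11 − 3 + 8 + 48 = 94; the blank must be 107 − 94 = 13.

c = 21, z = 30, m = 13, b = 24, p = 12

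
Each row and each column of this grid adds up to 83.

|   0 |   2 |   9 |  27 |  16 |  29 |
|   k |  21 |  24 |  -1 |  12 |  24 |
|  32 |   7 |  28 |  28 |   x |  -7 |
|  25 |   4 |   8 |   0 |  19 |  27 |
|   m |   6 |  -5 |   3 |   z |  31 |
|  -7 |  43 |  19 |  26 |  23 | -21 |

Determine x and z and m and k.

The known cells in row 2 total 80, leaving 83 − 80 = 3 for the blank.
The known cells in row 3 total 88, leaving 83 − 88 = -5 for the blank.
The known cells in column 5 total 65, leaving 83 − 65 = 18 for the blank.
The known cells in row 5 total 53, leaving 83 − 53 = 30 for the blank.

x = -5, z = 18, m = 30, k = 3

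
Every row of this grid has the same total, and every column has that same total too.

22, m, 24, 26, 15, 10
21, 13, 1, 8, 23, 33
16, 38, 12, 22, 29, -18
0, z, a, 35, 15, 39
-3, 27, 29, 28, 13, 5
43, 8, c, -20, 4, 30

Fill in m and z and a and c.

m = 2, z = 11, a = -1, c = 34

Rows 2 and 3 both sum to 99, so that's the common total.
Row 1: 22 + 24 + 26 + 15 + 10 = 97, so its missing entry is 99 − 97 = 2.
Column 2: 2 + 13 + 38 + 27 + 8 = 88, so its missing entry is 99 − 88 = 11.
Row 4: 0 + 11 + 35 + 15 + 39 = 100, so its missing entry is 99 − 100 = -1.
Row 6: 43 + 8 − 20 + 4 + 30 = 65, so its missing entry is 99 − 65 = 34.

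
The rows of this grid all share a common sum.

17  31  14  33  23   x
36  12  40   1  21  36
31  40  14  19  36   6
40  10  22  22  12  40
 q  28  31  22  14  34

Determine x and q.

x = 28, q = 17

The complete rows each total 146.
Row 1 is missing 146 − 118 = 28 (since 17 + 31 + 14 + 33 + 23 = 118).
Row 5 is missing 146 − 129 = 17 (since 28 + 31 + 22 + 14 + 34 = 129).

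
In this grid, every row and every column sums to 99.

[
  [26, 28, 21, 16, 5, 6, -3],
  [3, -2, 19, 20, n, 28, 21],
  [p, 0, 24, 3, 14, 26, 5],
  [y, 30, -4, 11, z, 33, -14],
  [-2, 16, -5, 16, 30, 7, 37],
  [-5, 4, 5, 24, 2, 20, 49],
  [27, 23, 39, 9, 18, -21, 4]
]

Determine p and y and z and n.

p = 27, y = 23, z = 20, n = 10

Row 3 has 0 + 24 + 3 + 14 + 26 + 5 = 72; the blank must be 99 − 72 = 27.
Row 2 has 3 − 2 + 19 + 20 + 28 + 21 = 89; the blank must be 99 − 89 = 10.
Column 5 has 5 + 10 + 14 + 30 + 2 + 18 = 79; the blank must be 99 − 79 = 20.
Row 4 has 30 − 4 + 11 + 20 + 33 − 14 = 76; the blank must be 99 − 76 = 23.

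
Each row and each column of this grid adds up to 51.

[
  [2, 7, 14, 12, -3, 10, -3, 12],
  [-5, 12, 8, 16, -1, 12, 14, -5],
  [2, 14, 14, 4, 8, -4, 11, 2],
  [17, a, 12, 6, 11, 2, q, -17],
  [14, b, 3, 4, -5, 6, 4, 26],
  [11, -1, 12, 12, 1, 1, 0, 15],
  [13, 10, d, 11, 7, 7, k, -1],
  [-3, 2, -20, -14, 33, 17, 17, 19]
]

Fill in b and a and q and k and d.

b = -1, a = 8, q = 12, k = -4, d = 8

Column 3: 14 + 8 + 14 + 12 + 3 + 12 − 20 = 43, so its missing entry is 51 − 43 = 8.
Row 7: 13 + 10 + 8 + 11 + 7 + 7 − 1 = 55, so its missing entry is 51 − 55 = -4.
Column 7: -3 + 14 + 11 + 4 + 0 − 4 + 17 = 39, so its missing entry is 51 − 39 = 12.
Row 4: 17 + 12 + 6 + 11 + 2 + 12 − 17 = 43, so its missing entry is 51 − 43 = 8.
Row 5: 14 + 3 + 4 − 5 + 6 + 4 + 26 = 52, so its missing entry is 51 − 52 = -1.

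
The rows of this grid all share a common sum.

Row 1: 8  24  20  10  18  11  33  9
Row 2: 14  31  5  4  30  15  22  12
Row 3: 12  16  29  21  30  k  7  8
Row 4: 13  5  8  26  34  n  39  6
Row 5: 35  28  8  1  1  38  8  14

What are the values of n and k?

Row 2 sums to 133 and so does row 5; that's the common total.
In row 4 the known cells total 131, leaving 133 − 131 = 2.
In row 3 the known cells total 123, leaving 133 − 123 = 10.

n = 2, k = 10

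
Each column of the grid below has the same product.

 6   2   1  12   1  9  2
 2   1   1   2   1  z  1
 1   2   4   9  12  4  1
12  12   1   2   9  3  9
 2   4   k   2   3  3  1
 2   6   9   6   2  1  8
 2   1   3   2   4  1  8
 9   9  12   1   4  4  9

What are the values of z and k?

z = 8, k = 8

Columns 1 and 2 each multiply to 10368, so every column has product 10368.
Column 6: 9×4×3×3×1×1×4 = 1296, so the missing entry is 10368 ÷ 1296 = 8.
Column 3: 1×1×4×1×9×3×12 = 1296, so the missing entry is 10368 ÷ 1296 = 8.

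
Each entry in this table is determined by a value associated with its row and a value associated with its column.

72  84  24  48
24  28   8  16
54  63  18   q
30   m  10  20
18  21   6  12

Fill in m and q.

m = 35, q = 36

Each row is a constant multiple of every other row — this is a multiplication table with the headers hidden.
Row 4 is 10/24 = 5/12 times row 1, so its entry in column 2 is 84 × 5/12 = 35.
Row 3 is 18/24 = 3/4 times row 1, so its entry in column 4 is 48 × 3/4 = 36.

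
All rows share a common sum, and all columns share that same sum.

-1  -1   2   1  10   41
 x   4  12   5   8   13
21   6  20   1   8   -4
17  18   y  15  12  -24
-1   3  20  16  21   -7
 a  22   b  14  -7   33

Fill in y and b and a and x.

y = 14, b = -16, a = 6, x = 10

Rows 1 and 3 both sum to 52, so that's the common total.
Row 2 has 4 + 12 + 5 + 8 + 13 = 42; the blank must be 52 − 42 = 10.
Row 4 has 17 + 18 + 15 + 12 − 24 = 38; the blank must be 52 − 38 = 14.
Column 1 has -1 + 10 + 21 + 17 − 1 = 46; the blank must be 52 − 46 = 6.
Row 6 has 6 + 22 + 14 − 7 + 33 = 68; the blank must be 52 − 68 = -16.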